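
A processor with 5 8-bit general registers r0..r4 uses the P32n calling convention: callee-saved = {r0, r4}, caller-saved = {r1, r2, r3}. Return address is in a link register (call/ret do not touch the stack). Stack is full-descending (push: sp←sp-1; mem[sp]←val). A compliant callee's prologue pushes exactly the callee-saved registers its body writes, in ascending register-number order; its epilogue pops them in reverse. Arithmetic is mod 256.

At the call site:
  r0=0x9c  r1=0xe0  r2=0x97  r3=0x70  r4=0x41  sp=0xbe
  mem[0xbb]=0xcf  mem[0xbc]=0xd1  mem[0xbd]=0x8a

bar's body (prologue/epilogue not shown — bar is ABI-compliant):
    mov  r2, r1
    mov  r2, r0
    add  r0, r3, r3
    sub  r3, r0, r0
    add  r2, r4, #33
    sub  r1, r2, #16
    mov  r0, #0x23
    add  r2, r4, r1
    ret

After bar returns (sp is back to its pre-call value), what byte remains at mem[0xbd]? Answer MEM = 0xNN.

MEM = 0x9c

prologue: push r0 -> mem[0xbd]=0x9c, sp=0xbd
body[0] mov  r2, r1 -> r2=0xe0
body[1] mov  r2, r0 -> r2=0x9c
body[2] add  r0, r3, r3 -> r0=0xe0
body[3] sub  r3, r0, r0 -> r3=0x00
body[4] add  r2, r4, #33 -> r2=0x62
body[5] sub  r1, r2, #16 -> r1=0x52
body[6] mov  r0, #0x23 -> r0=0x23
body[7] add  r2, r4, r1 -> r2=0x93
epilogue: pop r0=0x9c, sp=0xbe
prologue pushed ['r0'] at ['0xbd']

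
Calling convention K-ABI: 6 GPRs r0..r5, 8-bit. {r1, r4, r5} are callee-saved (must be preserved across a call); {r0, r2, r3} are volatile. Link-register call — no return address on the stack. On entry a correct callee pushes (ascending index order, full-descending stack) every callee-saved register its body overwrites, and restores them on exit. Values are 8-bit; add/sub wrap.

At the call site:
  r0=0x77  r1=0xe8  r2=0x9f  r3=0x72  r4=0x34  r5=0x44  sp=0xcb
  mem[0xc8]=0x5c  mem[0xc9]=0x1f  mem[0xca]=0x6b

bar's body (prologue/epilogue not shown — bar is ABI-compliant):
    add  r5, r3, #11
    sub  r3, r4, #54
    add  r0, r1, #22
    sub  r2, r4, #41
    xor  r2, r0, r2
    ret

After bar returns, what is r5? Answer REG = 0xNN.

prologue: push r5 → mem[0xca]=0x44, sp=0xca
body[0] add  r5, r3, #11 → r5=0x7d
body[1] sub  r3, r4, #54 → r3=0xfe
body[2] add  r0, r1, #22 → r0=0xfe
body[3] sub  r2, r4, #41 → r2=0x0b
body[4] xor  r2, r0, r2 → r2=0xf5
epilogue: pop r5=0x44, sp=0xcb
r5 is callee-saved → restored

REG = 0x44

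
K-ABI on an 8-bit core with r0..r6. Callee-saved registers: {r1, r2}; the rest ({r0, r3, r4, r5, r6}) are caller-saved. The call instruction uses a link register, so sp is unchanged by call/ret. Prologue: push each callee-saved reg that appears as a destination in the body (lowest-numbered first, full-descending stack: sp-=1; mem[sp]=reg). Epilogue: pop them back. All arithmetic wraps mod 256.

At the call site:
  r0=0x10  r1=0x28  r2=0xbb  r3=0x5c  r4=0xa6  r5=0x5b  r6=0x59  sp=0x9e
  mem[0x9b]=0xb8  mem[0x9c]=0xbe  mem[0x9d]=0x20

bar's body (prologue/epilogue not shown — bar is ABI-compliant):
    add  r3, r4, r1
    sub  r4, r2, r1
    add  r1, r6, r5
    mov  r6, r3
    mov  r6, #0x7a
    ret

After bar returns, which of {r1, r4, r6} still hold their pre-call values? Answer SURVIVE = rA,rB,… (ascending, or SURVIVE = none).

SURVIVE = r1

prologue: push r1 → mem[0x9d]=0x28, sp=0x9d
body[0] add  r3, r4, r1 → r3=0xce
body[1] sub  r4, r2, r1 → r4=0x93
body[2] add  r1, r6, r5 → r1=0xb4
body[3] mov  r6, r3 → r6=0xce
body[4] mov  r6, #0x7a → r6=0x7a
epilogue: pop r1=0x28, sp=0x9e
r1: callee-saved, written=True
r4: caller-saved, written=True
r6: caller-saved, written=True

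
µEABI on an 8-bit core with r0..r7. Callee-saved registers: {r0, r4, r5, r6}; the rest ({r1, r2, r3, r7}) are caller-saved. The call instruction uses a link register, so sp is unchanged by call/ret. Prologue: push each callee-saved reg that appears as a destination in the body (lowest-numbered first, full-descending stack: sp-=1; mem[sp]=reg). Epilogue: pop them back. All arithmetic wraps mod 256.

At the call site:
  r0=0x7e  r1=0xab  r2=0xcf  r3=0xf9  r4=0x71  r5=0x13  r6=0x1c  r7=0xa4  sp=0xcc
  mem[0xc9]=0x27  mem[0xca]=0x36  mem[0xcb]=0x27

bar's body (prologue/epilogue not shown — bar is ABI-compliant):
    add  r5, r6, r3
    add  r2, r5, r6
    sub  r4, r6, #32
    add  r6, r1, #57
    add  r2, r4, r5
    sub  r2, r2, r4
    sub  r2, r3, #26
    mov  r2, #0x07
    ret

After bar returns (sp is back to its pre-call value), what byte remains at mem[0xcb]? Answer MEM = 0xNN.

MEM = 0x71

prologue: push r4 → mem[0xcb]=0x71, sp=0xcb
prologue: push r5 → mem[0xca]=0x13, sp=0xca
prologue: push r6 → mem[0xc9]=0x1c, sp=0xc9
body[0] add  r5, r6, r3 → r5=0x15
body[1] add  r2, r5, r6 → r2=0x31
body[2] sub  r4, r6, #32 → r4=0xfc
body[3] add  r6, r1, #57 → r6=0xe4
body[4] add  r2, r4, r5 → r2=0x11
body[5] sub  r2, r2, r4 → r2=0x15
body[6] sub  r2, r3, #26 → r2=0xdf
body[7] mov  r2, #0x07 → r2=0x07
epilogue: pop r6=0x1c, sp=0xca
epilogue: pop r5=0x13, sp=0xcb
epilogue: pop r4=0x71, sp=0xcc
prologue pushed ['r4', 'r5', 'r6'] at ['0xcb', '0xca', '0xc9']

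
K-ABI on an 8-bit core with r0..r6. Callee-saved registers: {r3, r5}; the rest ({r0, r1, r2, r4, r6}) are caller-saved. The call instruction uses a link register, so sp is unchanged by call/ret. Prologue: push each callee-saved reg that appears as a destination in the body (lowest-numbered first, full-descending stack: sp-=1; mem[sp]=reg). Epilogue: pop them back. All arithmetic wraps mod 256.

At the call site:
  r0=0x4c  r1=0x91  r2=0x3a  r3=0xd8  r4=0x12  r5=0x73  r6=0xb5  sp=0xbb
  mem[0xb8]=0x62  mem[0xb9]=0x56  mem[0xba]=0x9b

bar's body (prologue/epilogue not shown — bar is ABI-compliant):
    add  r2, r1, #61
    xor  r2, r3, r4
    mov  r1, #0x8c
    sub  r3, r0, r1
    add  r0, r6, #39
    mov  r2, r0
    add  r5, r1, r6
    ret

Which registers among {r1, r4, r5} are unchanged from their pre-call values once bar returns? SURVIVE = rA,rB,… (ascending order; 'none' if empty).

SURVIVE = r4,r5

prologue: push r3 → mem[0xba]=0xd8, sp=0xba
prologue: push r5 → mem[0xb9]=0x73, sp=0xb9
body[0] add  r2, r1, #61 → r2=0xce
body[1] xor  r2, r3, r4 → r2=0xca
body[2] mov  r1, #0x8c → r1=0x8c
body[3] sub  r3, r0, r1 → r3=0xc0
body[4] add  r0, r6, #39 → r0=0xdc
body[5] mov  r2, r0 → r2=0xdc
body[6] add  r5, r1, r6 → r5=0x41
epilogue: pop r5=0x73, sp=0xba
epilogue: pop r3=0xd8, sp=0xbb
r1: caller-saved, written=True
r4: caller-saved, written=False
r5: callee-saved, written=True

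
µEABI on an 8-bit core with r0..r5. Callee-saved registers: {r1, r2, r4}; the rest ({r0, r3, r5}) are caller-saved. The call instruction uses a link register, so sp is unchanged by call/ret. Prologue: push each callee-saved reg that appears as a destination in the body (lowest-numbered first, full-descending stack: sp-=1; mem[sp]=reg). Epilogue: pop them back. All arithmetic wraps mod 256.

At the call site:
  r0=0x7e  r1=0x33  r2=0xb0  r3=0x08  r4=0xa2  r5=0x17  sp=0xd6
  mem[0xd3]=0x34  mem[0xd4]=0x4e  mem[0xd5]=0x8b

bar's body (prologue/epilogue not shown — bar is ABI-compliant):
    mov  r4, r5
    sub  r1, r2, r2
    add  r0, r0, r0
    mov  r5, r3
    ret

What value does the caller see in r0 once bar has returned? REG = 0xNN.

prologue: push r1 -> mem[0xd5]=0x33, sp=0xd5
prologue: push r4 -> mem[0xd4]=0xa2, sp=0xd4
body[0] mov  r4, r5 -> r4=0x17
body[1] sub  r1, r2, r2 -> r1=0x00
body[2] add  r0, r0, r0 -> r0=0xfc
body[3] mov  r5, r3 -> r5=0x08
epilogue: pop r4=0xa2, sp=0xd5
epilogue: pop r1=0x33, sp=0xd6
r0 is caller-saved -> body value

REG = 0xfc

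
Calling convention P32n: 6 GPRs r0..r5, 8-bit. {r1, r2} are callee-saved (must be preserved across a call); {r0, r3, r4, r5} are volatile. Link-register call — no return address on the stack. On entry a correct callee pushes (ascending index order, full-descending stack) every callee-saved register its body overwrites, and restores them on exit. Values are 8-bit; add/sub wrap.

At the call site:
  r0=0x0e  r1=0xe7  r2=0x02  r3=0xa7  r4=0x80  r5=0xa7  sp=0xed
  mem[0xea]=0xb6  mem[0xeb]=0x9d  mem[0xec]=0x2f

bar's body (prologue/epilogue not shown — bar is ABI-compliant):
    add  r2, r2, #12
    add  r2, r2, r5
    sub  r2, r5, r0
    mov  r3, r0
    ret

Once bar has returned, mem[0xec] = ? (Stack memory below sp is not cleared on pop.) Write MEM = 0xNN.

MEM = 0x02

prologue: push r2 -> mem[0xec]=0x02, sp=0xec
body[0] add  r2, r2, #12 -> r2=0x0e
body[1] add  r2, r2, r5 -> r2=0xb5
body[2] sub  r2, r5, r0 -> r2=0x99
body[3] mov  r3, r0 -> r3=0x0e
epilogue: pop r2=0x02, sp=0xed
prologue pushed ['r2'] at ['0xec']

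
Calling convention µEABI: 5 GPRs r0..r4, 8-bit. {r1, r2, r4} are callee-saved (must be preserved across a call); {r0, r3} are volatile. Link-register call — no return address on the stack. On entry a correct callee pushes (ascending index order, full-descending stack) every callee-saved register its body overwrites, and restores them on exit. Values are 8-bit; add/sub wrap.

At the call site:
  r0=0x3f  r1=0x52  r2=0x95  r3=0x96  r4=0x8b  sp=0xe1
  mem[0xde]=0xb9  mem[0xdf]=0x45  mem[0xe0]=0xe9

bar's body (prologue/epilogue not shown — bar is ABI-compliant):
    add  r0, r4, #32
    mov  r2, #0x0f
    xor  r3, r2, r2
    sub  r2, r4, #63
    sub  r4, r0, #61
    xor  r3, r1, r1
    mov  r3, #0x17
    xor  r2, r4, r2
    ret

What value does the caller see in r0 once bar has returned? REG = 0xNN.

prologue: push r2 → mem[0xe0]=0x95, sp=0xe0
prologue: push r4 → mem[0xdf]=0x8b, sp=0xdf
body[0] add  r0, r4, #32 → r0=0xab
body[1] mov  r2, #0x0f → r2=0x0f
body[2] xor  r3, r2, r2 → r3=0x00
body[3] sub  r2, r4, #63 → r2=0x4c
body[4] sub  r4, r0, #61 → r4=0x6e
body[5] xor  r3, r1, r1 → r3=0x00
body[6] mov  r3, #0x17 → r3=0x17
body[7] xor  r2, r4, r2 → r2=0x22
epilogue: pop r4=0x8b, sp=0xe0
epilogue: pop r2=0x95, sp=0xe1
r0 is caller-saved → body value

REG = 0xab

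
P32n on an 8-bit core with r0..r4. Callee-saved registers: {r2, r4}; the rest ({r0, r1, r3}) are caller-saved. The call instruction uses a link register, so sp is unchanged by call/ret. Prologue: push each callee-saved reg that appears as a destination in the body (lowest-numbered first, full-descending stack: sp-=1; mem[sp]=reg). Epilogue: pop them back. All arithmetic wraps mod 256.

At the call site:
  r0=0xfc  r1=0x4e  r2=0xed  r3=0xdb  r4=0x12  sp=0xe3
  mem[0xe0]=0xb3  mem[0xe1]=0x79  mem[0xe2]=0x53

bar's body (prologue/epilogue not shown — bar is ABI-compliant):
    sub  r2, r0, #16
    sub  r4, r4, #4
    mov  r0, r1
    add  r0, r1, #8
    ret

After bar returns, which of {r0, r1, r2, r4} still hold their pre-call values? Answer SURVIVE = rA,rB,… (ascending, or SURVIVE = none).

prologue: push r2 -> mem[0xe2]=0xed, sp=0xe2
prologue: push r4 -> mem[0xe1]=0x12, sp=0xe1
body[0] sub  r2, r0, #16 -> r2=0xec
body[1] sub  r4, r4, #4 -> r4=0x0e
body[2] mov  r0, r1 -> r0=0x4e
body[3] add  r0, r1, #8 -> r0=0x56
epilogue: pop r4=0x12, sp=0xe2
epilogue: pop r2=0xed, sp=0xe3
r0: caller-saved, written=True
r1: caller-saved, written=False
r2: callee-saved, written=True
r4: callee-saved, written=True

SURVIVE = r1,r2,r4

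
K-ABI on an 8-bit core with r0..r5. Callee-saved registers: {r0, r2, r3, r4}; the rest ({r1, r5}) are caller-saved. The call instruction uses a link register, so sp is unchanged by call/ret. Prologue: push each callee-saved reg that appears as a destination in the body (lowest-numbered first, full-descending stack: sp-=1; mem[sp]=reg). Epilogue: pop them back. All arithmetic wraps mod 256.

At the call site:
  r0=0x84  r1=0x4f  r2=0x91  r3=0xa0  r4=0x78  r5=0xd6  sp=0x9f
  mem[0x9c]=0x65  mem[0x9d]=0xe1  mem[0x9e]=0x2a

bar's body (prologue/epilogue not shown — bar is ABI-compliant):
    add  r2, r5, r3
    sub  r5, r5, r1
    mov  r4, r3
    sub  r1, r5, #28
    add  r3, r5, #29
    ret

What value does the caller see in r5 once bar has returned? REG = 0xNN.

prologue: push r2 -> mem[0x9e]=0x91, sp=0x9e
prologue: push r3 -> mem[0x9d]=0xa0, sp=0x9d
prologue: push r4 -> mem[0x9c]=0x78, sp=0x9c
body[0] add  r2, r5, r3 -> r2=0x76
body[1] sub  r5, r5, r1 -> r5=0x87
body[2] mov  r4, r3 -> r4=0xa0
body[3] sub  r1, r5, #28 -> r1=0x6b
body[4] add  r3, r5, #29 -> r3=0xa4
epilogue: pop r4=0x78, sp=0x9d
epilogue: pop r3=0xa0, sp=0x9e
epilogue: pop r2=0x91, sp=0x9f
r5 is caller-saved -> body value

REG = 0x87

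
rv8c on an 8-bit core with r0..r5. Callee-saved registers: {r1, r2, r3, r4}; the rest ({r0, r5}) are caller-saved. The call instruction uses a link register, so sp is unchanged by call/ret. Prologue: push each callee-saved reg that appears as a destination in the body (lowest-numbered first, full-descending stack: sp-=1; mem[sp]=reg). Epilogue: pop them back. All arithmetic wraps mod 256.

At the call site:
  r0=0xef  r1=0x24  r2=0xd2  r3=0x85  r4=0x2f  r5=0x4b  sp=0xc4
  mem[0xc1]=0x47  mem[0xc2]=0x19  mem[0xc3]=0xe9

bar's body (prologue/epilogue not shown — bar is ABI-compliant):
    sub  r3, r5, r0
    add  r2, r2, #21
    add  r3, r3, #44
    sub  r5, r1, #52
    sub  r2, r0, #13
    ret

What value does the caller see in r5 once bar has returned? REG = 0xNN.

prologue: push r2 -> mem[0xc3]=0xd2, sp=0xc3
prologue: push r3 -> mem[0xc2]=0x85, sp=0xc2
body[0] sub  r3, r5, r0 -> r3=0x5c
body[1] add  r2, r2, #21 -> r2=0xe7
body[2] add  r3, r3, #44 -> r3=0x88
body[3] sub  r5, r1, #52 -> r5=0xf0
body[4] sub  r2, r0, #13 -> r2=0xe2
epilogue: pop r3=0x85, sp=0xc3
epilogue: pop r2=0xd2, sp=0xc4
r5 is caller-saved -> body value

REG = 0xf0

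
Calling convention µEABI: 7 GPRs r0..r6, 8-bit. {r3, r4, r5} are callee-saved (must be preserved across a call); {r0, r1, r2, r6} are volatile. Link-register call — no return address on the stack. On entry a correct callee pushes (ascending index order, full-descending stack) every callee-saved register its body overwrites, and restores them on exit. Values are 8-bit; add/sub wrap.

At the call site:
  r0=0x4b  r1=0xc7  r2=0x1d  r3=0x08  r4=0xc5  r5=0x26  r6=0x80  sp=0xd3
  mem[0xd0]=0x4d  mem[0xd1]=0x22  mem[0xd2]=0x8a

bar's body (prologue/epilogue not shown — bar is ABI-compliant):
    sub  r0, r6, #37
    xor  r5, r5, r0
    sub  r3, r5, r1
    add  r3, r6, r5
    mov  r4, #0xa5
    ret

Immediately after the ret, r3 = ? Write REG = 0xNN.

prologue: push r3 → mem[0xd2]=0x08, sp=0xd2
prologue: push r4 → mem[0xd1]=0xc5, sp=0xd1
prologue: push r5 → mem[0xd0]=0x26, sp=0xd0
body[0] sub  r0, r6, #37 → r0=0x5b
body[1] xor  r5, r5, r0 → r5=0x7d
body[2] sub  r3, r5, r1 → r3=0xb6
body[3] add  r3, r6, r5 → r3=0xfd
body[4] mov  r4, #0xa5 → r4=0xa5
epilogue: pop r5=0x26, sp=0xd1
epilogue: pop r4=0xc5, sp=0xd2
epilogue: pop r3=0x08, sp=0xd3
r3 is callee-saved → restored

REG = 0x08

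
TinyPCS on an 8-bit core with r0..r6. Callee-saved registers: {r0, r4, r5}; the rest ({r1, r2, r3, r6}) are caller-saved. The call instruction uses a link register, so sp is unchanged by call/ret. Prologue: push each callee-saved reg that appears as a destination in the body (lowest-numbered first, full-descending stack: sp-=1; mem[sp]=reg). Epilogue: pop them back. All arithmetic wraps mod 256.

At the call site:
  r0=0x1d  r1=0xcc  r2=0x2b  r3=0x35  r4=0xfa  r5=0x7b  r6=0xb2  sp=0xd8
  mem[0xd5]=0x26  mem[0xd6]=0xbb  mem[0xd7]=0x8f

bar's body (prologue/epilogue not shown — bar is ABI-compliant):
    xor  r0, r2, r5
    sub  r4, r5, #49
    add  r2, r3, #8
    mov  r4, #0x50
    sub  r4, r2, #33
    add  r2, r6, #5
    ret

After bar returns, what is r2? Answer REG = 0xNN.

prologue: push r0 → mem[0xd7]=0x1d, sp=0xd7
prologue: push r4 → mem[0xd6]=0xfa, sp=0xd6
body[0] xor  r0, r2, r5 → r0=0x50
body[1] sub  r4, r5, #49 → r4=0x4a
body[2] add  r2, r3, #8 → r2=0x3d
body[3] mov  r4, #0x50 → r4=0x50
body[4] sub  r4, r2, #33 → r4=0x1c
body[5] add  r2, r6, #5 → r2=0xb7
epilogue: pop r4=0xfa, sp=0xd7
epilogue: pop r0=0x1d, sp=0xd8
r2 is caller-saved → body value

REG = 0xb7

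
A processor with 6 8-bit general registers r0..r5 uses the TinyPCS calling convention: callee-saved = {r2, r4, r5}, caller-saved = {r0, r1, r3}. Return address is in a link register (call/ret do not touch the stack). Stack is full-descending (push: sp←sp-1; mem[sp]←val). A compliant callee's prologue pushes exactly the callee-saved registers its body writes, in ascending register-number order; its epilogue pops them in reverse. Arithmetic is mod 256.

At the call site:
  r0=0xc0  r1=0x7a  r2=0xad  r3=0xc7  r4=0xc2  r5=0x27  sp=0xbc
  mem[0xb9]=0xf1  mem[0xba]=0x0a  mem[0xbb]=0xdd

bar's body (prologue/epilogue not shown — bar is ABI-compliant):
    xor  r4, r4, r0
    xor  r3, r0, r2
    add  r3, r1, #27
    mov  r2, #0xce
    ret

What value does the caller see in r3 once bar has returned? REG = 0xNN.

REG = 0x95

prologue: push r2 -> mem[0xbb]=0xad, sp=0xbb
prologue: push r4 -> mem[0xba]=0xc2, sp=0xba
body[0] xor  r4, r4, r0 -> r4=0x02
body[1] xor  r3, r0, r2 -> r3=0x6d
body[2] add  r3, r1, #27 -> r3=0x95
body[3] mov  r2, #0xce -> r2=0xce
epilogue: pop r4=0xc2, sp=0xbb
epilogue: pop r2=0xad, sp=0xbc
r3 is caller-saved -> body value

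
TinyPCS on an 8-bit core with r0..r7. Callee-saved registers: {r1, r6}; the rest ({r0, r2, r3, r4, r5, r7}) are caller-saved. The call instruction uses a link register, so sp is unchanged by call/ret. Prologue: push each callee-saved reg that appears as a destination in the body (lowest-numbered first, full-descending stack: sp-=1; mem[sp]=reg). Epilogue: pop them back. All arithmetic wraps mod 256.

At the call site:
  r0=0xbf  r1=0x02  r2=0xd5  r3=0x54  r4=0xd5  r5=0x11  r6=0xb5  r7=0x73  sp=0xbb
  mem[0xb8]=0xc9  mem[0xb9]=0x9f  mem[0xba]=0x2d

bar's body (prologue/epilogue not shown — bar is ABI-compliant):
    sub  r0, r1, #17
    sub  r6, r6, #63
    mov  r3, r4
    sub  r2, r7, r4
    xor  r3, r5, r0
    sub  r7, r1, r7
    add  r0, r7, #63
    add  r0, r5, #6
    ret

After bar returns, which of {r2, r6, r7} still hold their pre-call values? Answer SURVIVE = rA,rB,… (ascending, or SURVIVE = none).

prologue: push r6 → mem[0xba]=0xb5, sp=0xba
body[0] sub  r0, r1, #17 → r0=0xf1
body[1] sub  r6, r6, #63 → r6=0x76
body[2] mov  r3, r4 → r3=0xd5
body[3] sub  r2, r7, r4 → r2=0x9e
body[4] xor  r3, r5, r0 → r3=0xe0
body[5] sub  r7, r1, r7 → r7=0x8f
body[6] add  r0, r7, #63 → r0=0xce
body[7] add  r0, r5, #6 → r0=0x17
epilogue: pop r6=0xb5, sp=0xbb
r2: caller-saved, written=True
r6: callee-saved, written=True
r7: caller-saved, written=True

SURVIVE = r6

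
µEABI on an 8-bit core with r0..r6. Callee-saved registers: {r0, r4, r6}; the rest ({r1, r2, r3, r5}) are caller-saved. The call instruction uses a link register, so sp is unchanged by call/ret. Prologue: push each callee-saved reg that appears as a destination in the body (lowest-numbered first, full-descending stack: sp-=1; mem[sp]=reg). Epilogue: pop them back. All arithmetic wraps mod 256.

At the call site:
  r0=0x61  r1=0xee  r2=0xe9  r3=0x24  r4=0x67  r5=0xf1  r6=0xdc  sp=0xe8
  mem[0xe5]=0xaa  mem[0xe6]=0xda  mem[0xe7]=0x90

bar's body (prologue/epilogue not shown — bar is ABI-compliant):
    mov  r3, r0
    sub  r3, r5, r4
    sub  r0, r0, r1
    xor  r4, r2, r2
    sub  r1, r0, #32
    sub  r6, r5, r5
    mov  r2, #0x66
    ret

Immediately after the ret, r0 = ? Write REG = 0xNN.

prologue: push r0 → mem[0xe7]=0x61, sp=0xe7
prologue: push r4 → mem[0xe6]=0x67, sp=0xe6
prologue: push r6 → mem[0xe5]=0xdc, sp=0xe5
body[0] mov  r3, r0 → r3=0x61
body[1] sub  r3, r5, r4 → r3=0x8a
body[2] sub  r0, r0, r1 → r0=0x73
body[3] xor  r4, r2, r2 → r4=0x00
body[4] sub  r1, r0, #32 → r1=0x53
body[5] sub  r6, r5, r5 → r6=0x00
body[6] mov  r2, #0x66 → r2=0x66
epilogue: pop r6=0xdc, sp=0xe6
epilogue: pop r4=0x67, sp=0xe7
epilogue: pop r0=0x61, sp=0xe8
r0 is callee-saved → restored

REG = 0x61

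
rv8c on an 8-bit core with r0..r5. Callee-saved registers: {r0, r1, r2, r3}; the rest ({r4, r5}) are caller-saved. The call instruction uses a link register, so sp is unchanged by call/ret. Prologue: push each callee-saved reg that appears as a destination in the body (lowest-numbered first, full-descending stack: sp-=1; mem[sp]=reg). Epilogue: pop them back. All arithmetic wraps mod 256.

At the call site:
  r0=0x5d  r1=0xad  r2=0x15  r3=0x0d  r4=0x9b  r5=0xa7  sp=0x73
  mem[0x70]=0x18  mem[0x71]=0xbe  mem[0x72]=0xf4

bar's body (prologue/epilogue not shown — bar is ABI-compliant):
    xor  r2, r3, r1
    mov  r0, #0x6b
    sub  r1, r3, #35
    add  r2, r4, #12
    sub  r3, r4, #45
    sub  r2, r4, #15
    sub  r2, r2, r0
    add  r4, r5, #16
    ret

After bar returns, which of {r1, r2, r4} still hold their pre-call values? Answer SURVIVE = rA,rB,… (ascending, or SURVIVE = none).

prologue: push r0 → mem[0x72]=0x5d, sp=0x72
prologue: push r1 → mem[0x71]=0xad, sp=0x71
prologue: push r2 → mem[0x70]=0x15, sp=0x70
prologue: push r3 → mem[0x6f]=0x0d, sp=0x6f
body[0] xor  r2, r3, r1 → r2=0xa0
body[1] mov  r0, #0x6b → r0=0x6b
body[2] sub  r1, r3, #35 → r1=0xea
body[3] add  r2, r4, #12 → r2=0xa7
body[4] sub  r3, r4, #45 → r3=0x6e
body[5] sub  r2, r4, #15 → r2=0x8c
body[6] sub  r2, r2, r0 → r2=0x21
body[7] add  r4, r5, #16 → r4=0xb7
epilogue: pop r3=0x0d, sp=0x70
epilogue: pop r2=0x15, sp=0x71
epilogue: pop r1=0xad, sp=0x72
epilogue: pop r0=0x5d, sp=0x73
r1: callee-saved, written=True
r2: callee-saved, written=True
r4: caller-saved, written=True

SURVIVE = r1,r2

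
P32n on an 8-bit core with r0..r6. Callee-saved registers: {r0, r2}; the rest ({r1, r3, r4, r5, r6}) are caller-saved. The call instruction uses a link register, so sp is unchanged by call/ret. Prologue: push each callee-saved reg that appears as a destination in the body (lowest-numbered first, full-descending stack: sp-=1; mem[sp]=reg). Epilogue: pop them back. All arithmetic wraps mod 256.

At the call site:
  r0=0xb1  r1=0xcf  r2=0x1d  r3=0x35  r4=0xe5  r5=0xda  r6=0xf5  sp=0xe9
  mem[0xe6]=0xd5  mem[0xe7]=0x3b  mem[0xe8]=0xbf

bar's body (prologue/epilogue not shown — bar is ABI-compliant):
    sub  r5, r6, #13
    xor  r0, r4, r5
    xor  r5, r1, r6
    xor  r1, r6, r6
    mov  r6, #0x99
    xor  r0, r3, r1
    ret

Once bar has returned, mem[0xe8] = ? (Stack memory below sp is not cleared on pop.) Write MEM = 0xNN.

MEM = 0xb1

prologue: push r0 -> mem[0xe8]=0xb1, sp=0xe8
body[0] sub  r5, r6, #13 -> r5=0xe8
body[1] xor  r0, r4, r5 -> r0=0x0d
body[2] xor  r5, r1, r6 -> r5=0x3a
body[3] xor  r1, r6, r6 -> r1=0x00
body[4] mov  r6, #0x99 -> r6=0x99
body[5] xor  r0, r3, r1 -> r0=0x35
epilogue: pop r0=0xb1, sp=0xe9
prologue pushed ['r0'] at ['0xe8']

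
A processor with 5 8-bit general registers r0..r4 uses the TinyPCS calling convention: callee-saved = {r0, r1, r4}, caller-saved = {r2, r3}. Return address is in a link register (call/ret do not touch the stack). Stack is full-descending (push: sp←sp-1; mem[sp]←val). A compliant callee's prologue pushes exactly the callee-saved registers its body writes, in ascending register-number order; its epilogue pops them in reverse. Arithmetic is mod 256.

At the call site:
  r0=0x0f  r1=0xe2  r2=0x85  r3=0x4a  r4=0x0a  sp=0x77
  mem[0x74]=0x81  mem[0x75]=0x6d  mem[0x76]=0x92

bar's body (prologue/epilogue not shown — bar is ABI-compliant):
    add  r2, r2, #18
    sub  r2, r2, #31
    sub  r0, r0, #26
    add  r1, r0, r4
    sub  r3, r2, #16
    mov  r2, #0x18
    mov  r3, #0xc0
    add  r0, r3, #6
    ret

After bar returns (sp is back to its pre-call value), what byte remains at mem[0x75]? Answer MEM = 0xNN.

prologue: push r0 → mem[0x76]=0x0f, sp=0x76
prologue: push r1 → mem[0x75]=0xe2, sp=0x75
body[0] add  r2, r2, #18 → r2=0x97
body[1] sub  r2, r2, #31 → r2=0x78
body[2] sub  r0, r0, #26 → r0=0xf5
body[3] add  r1, r0, r4 → r1=0xff
body[4] sub  r3, r2, #16 → r3=0x68
body[5] mov  r2, #0x18 → r2=0x18
body[6] mov  r3, #0xc0 → r3=0xc0
body[7] add  r0, r3, #6 → r0=0xc6
epilogue: pop r1=0xe2, sp=0x76
epilogue: pop r0=0x0f, sp=0x77
prologue pushed ['r0', 'r1'] at ['0x76', '0x75']

MEM = 0xe2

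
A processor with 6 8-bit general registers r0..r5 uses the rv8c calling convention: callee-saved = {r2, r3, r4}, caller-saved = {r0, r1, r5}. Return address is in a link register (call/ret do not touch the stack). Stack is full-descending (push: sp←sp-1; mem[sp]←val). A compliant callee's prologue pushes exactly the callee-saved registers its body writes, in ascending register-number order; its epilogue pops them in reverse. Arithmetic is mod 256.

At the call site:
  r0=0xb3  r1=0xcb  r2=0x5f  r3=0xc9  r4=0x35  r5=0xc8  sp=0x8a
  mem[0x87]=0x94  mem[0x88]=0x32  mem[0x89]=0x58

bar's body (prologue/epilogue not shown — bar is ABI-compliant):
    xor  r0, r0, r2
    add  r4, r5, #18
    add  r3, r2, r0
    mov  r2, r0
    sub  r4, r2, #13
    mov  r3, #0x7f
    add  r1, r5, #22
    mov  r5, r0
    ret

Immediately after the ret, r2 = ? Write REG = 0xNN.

REG = 0x5f

prologue: push r2 -> mem[0x89]=0x5f, sp=0x89
prologue: push r3 -> mem[0x88]=0xc9, sp=0x88
prologue: push r4 -> mem[0x87]=0x35, sp=0x87
body[0] xor  r0, r0, r2 -> r0=0xec
body[1] add  r4, r5, #18 -> r4=0xda
body[2] add  r3, r2, r0 -> r3=0x4b
body[3] mov  r2, r0 -> r2=0xec
body[4] sub  r4, r2, #13 -> r4=0xdf
body[5] mov  r3, #0x7f -> r3=0x7f
body[6] add  r1, r5, #22 -> r1=0xde
body[7] mov  r5, r0 -> r5=0xec
epilogue: pop r4=0x35, sp=0x88
epilogue: pop r3=0xc9, sp=0x89
epilogue: pop r2=0x5f, sp=0x8a
r2 is callee-saved -> restored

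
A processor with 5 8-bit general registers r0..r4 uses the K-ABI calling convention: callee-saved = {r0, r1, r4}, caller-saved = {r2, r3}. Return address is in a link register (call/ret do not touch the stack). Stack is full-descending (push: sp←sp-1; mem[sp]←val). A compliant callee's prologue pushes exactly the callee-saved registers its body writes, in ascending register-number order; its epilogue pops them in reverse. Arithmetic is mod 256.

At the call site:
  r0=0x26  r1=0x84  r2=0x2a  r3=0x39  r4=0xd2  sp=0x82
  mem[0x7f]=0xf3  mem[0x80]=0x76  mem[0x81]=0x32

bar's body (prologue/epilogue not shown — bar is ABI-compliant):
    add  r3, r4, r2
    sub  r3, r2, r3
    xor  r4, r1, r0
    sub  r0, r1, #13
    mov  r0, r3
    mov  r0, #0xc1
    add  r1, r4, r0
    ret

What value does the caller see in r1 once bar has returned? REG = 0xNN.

prologue: push r0 -> mem[0x81]=0x26, sp=0x81
prologue: push r1 -> mem[0x80]=0x84, sp=0x80
prologue: push r4 -> mem[0x7f]=0xd2, sp=0x7f
body[0] add  r3, r4, r2 -> r3=0xfc
body[1] sub  r3, r2, r3 -> r3=0x2e
body[2] xor  r4, r1, r0 -> r4=0xa2
body[3] sub  r0, r1, #13 -> r0=0x77
body[4] mov  r0, r3 -> r0=0x2e
body[5] mov  r0, #0xc1 -> r0=0xc1
body[6] add  r1, r4, r0 -> r1=0x63
epilogue: pop r4=0xd2, sp=0x80
epilogue: pop r1=0x84, sp=0x81
epilogue: pop r0=0x26, sp=0x82
r1 is callee-saved -> restored

REG = 0x84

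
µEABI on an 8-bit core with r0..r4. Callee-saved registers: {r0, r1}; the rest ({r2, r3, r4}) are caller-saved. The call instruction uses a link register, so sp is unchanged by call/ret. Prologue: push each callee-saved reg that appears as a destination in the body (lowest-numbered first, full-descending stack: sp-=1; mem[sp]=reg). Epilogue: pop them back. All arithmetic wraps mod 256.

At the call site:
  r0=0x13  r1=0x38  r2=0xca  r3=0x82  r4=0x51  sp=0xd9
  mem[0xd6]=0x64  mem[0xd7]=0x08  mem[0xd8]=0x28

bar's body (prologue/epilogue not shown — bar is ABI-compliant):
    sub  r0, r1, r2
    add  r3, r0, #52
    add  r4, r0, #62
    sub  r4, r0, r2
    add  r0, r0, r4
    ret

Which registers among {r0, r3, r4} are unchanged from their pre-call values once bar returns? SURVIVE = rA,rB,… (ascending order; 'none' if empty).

prologue: push r0 → mem[0xd8]=0x13, sp=0xd8
body[0] sub  r0, r1, r2 → r0=0x6e
body[1] add  r3, r0, #52 → r3=0xa2
body[2] add  r4, r0, #62 → r4=0xac
body[3] sub  r4, r0, r2 → r4=0xa4
body[4] add  r0, r0, r4 → r0=0x12
epilogue: pop r0=0x13, sp=0xd9
r0: callee-saved, written=True
r3: caller-saved, written=True
r4: caller-saved, written=True

SURVIVE = r0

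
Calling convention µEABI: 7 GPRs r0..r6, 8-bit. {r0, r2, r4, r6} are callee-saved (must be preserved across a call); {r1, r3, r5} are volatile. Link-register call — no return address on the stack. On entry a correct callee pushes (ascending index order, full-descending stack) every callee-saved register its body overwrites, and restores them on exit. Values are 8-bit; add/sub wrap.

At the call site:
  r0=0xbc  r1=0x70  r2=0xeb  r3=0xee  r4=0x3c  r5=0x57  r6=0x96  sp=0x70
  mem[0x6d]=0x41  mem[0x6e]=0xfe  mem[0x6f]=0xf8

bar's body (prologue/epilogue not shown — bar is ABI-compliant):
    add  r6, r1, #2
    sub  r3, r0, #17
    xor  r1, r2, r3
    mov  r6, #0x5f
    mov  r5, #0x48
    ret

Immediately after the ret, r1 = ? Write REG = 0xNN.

prologue: push r6 -> mem[0x6f]=0x96, sp=0x6f
body[0] add  r6, r1, #2 -> r6=0x72
body[1] sub  r3, r0, #17 -> r3=0xab
body[2] xor  r1, r2, r3 -> r1=0x40
body[3] mov  r6, #0x5f -> r6=0x5f
body[4] mov  r5, #0x48 -> r5=0x48
epilogue: pop r6=0x96, sp=0x70
r1 is caller-saved -> body value

REG = 0x40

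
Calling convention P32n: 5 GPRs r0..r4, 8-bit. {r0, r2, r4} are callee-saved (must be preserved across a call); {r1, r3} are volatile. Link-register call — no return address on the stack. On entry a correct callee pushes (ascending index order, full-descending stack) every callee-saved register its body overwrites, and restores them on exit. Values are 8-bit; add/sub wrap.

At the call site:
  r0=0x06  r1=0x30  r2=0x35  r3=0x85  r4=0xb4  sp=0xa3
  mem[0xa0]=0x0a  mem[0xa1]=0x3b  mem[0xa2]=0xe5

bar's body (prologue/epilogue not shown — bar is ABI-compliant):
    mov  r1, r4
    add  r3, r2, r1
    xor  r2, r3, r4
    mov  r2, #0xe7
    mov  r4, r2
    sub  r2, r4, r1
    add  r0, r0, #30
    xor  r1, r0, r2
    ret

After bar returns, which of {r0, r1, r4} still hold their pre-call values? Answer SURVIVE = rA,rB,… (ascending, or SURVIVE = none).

SURVIVE = r0,r4

prologue: push r0 -> mem[0xa2]=0x06, sp=0xa2
prologue: push r2 -> mem[0xa1]=0x35, sp=0xa1
prologue: push r4 -> mem[0xa0]=0xb4, sp=0xa0
body[0] mov  r1, r4 -> r1=0xb4
body[1] add  r3, r2, r1 -> r3=0xe9
body[2] xor  r2, r3, r4 -> r2=0x5d
body[3] mov  r2, #0xe7 -> r2=0xe7
body[4] mov  r4, r2 -> r4=0xe7
body[5] sub  r2, r4, r1 -> r2=0x33
body[6] add  r0, r0, #30 -> r0=0x24
body[7] xor  r1, r0, r2 -> r1=0x17
epilogue: pop r4=0xb4, sp=0xa1
epilogue: pop r2=0x35, sp=0xa2
epilogue: pop r0=0x06, sp=0xa3
r0: callee-saved, written=True
r1: caller-saved, written=True
r4: callee-saved, written=True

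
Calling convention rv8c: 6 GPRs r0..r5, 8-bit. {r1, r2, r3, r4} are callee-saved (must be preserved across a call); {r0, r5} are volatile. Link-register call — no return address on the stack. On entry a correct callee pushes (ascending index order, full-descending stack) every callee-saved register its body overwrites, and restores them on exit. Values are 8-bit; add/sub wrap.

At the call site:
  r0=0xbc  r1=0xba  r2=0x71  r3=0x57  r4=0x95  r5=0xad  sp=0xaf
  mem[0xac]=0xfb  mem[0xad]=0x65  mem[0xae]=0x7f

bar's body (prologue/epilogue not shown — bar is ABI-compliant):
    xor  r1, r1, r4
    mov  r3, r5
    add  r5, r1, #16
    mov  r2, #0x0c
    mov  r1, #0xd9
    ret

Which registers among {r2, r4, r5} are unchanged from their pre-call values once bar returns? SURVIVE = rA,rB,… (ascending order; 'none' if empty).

SURVIVE = r2,r4

prologue: push r1 -> mem[0xae]=0xba, sp=0xae
prologue: push r2 -> mem[0xad]=0x71, sp=0xad
prologue: push r3 -> mem[0xac]=0x57, sp=0xac
body[0] xor  r1, r1, r4 -> r1=0x2f
body[1] mov  r3, r5 -> r3=0xad
body[2] add  r5, r1, #16 -> r5=0x3f
body[3] mov  r2, #0x0c -> r2=0x0c
body[4] mov  r1, #0xd9 -> r1=0xd9
epilogue: pop r3=0x57, sp=0xad
epilogue: pop r2=0x71, sp=0xae
epilogue: pop r1=0xba, sp=0xaf
r2: callee-saved, written=True
r4: callee-saved, written=False
r5: caller-saved, written=True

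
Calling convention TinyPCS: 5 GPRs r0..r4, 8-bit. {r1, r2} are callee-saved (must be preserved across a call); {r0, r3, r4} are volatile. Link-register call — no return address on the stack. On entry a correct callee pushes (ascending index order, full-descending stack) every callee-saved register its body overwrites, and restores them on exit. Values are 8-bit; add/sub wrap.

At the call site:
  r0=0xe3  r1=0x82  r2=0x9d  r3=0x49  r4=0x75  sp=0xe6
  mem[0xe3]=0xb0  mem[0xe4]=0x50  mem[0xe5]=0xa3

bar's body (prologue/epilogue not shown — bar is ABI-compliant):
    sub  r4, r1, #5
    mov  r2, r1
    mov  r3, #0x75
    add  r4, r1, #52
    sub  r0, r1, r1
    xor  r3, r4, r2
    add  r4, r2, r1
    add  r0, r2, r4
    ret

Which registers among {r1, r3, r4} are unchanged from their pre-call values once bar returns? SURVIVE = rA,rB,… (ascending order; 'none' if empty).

prologue: push r2 -> mem[0xe5]=0x9d, sp=0xe5
body[0] sub  r4, r1, #5 -> r4=0x7d
body[1] mov  r2, r1 -> r2=0x82
body[2] mov  r3, #0x75 -> r3=0x75
body[3] add  r4, r1, #52 -> r4=0xb6
body[4] sub  r0, r1, r1 -> r0=0x00
body[5] xor  r3, r4, r2 -> r3=0x34
body[6] add  r4, r2, r1 -> r4=0x04
body[7] add  r0, r2, r4 -> r0=0x86
epilogue: pop r2=0x9d, sp=0xe6
r1: callee-saved, written=False
r3: caller-saved, written=True
r4: caller-saved, written=True

SURVIVE = r1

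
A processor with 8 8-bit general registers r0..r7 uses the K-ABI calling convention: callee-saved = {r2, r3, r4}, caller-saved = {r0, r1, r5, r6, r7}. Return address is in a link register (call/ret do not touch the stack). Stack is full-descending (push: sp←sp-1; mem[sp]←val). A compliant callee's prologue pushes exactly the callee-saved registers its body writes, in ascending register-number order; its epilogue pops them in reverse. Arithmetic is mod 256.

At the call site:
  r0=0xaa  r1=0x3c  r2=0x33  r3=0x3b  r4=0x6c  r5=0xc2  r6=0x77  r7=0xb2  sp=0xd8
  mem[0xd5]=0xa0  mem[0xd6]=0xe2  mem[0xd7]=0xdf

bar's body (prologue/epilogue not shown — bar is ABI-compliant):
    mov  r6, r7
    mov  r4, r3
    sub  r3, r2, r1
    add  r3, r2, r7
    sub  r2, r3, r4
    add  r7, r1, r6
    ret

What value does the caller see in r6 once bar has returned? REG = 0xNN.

REG = 0xb2

prologue: push r2 → mem[0xd7]=0x33, sp=0xd7
prologue: push r3 → mem[0xd6]=0x3b, sp=0xd6
prologue: push r4 → mem[0xd5]=0x6c, sp=0xd5
body[0] mov  r6, r7 → r6=0xb2
body[1] mov  r4, r3 → r4=0x3b
body[2] sub  r3, r2, r1 → r3=0xf7
body[3] add  r3, r2, r7 → r3=0xe5
body[4] sub  r2, r3, r4 → r2=0xaa
body[5] add  r7, r1, r6 → r7=0xee
epilogue: pop r4=0x6c, sp=0xd6
epilogue: pop r3=0x3b, sp=0xd7
epilogue: pop r2=0x33, sp=0xd8
r6 is caller-saved → body value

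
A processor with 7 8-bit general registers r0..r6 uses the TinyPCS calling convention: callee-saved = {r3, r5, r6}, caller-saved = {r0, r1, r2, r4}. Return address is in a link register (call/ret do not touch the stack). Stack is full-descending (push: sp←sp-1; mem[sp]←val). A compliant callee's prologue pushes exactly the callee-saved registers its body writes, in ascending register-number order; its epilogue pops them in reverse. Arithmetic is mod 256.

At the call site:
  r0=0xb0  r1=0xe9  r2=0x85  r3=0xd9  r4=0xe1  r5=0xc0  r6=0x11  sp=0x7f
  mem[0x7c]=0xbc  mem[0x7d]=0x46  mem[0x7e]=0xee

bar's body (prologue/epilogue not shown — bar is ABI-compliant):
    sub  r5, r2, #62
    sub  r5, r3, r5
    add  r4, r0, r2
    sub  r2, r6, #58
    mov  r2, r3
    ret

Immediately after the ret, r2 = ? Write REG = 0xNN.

REG = 0xd9

prologue: push r5 -> mem[0x7e]=0xc0, sp=0x7e
body[0] sub  r5, r2, #62 -> r5=0x47
body[1] sub  r5, r3, r5 -> r5=0x92
body[2] add  r4, r0, r2 -> r4=0x35
body[3] sub  r2, r6, #58 -> r2=0xd7
body[4] mov  r2, r3 -> r2=0xd9
epilogue: pop r5=0xc0, sp=0x7f
r2 is caller-saved -> body value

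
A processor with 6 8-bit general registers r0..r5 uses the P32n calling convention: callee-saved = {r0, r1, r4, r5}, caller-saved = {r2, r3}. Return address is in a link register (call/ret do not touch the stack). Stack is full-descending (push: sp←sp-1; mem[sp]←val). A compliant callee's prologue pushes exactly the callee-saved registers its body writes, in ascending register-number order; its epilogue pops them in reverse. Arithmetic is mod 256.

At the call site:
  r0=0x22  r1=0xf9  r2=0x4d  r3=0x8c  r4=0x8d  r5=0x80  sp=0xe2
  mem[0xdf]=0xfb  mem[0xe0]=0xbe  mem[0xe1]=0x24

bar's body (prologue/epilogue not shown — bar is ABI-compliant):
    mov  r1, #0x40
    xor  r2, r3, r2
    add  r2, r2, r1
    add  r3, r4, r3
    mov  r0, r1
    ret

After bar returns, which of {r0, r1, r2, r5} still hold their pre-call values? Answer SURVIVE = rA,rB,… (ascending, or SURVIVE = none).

prologue: push r0 -> mem[0xe1]=0x22, sp=0xe1
prologue: push r1 -> mem[0xe0]=0xf9, sp=0xe0
body[0] mov  r1, #0x40 -> r1=0x40
body[1] xor  r2, r3, r2 -> r2=0xc1
body[2] add  r2, r2, r1 -> r2=0x01
body[3] add  r3, r4, r3 -> r3=0x19
body[4] mov  r0, r1 -> r0=0x40
epilogue: pop r1=0xf9, sp=0xe1
epilogue: pop r0=0x22, sp=0xe2
r0: callee-saved, written=True
r1: callee-saved, written=True
r2: caller-saved, written=True
r5: callee-saved, written=False

SURVIVE = r0,r1,r5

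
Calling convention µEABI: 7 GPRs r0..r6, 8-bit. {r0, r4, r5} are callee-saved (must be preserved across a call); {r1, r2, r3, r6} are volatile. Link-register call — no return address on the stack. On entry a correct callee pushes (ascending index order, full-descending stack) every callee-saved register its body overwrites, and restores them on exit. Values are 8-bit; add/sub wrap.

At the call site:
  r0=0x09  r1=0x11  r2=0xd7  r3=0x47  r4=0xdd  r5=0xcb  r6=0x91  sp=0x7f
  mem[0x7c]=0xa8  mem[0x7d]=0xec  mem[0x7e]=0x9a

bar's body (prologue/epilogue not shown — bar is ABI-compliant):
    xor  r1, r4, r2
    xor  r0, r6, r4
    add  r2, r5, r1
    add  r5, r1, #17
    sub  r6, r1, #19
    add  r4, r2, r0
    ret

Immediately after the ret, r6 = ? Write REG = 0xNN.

prologue: push r0 → mem[0x7e]=0x09, sp=0x7e
prologue: push r4 → mem[0x7d]=0xdd, sp=0x7d
prologue: push r5 → mem[0x7c]=0xcb, sp=0x7c
body[0] xor  r1, r4, r2 → r1=0x0a
body[1] xor  r0, r6, r4 → r0=0x4c
body[2] add  r2, r5, r1 → r2=0xd5
body[3] add  r5, r1, #17 → r5=0x1b
body[4] sub  r6, r1, #19 → r6=0xf7
body[5] add  r4, r2, r0 → r4=0x21
epilogue: pop r5=0xcb, sp=0x7d
epilogue: pop r4=0xdd, sp=0x7e
epilogue: pop r0=0x09, sp=0x7f
r6 is caller-saved → body value

REG = 0xf7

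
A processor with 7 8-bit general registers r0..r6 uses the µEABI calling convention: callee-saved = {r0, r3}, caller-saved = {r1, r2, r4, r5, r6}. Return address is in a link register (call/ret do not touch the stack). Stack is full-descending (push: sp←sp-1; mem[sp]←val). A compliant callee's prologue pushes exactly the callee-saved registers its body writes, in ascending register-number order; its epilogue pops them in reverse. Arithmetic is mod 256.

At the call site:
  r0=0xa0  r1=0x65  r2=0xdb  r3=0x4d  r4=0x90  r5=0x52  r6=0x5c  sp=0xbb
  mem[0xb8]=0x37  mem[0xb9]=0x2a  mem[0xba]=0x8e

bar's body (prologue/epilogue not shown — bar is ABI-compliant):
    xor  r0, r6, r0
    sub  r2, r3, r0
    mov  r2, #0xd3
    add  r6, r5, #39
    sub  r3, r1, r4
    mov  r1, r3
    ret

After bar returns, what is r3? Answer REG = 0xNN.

REG = 0x4d

prologue: push r0 -> mem[0xba]=0xa0, sp=0xba
prologue: push r3 -> mem[0xb9]=0x4d, sp=0xb9
body[0] xor  r0, r6, r0 -> r0=0xfc
body[1] sub  r2, r3, r0 -> r2=0x51
body[2] mov  r2, #0xd3 -> r2=0xd3
body[3] add  r6, r5, #39 -> r6=0x79
body[4] sub  r3, r1, r4 -> r3=0xd5
body[5] mov  r1, r3 -> r1=0xd5
epilogue: pop r3=0x4d, sp=0xba
epilogue: pop r0=0xa0, sp=0xbb
r3 is callee-saved -> restored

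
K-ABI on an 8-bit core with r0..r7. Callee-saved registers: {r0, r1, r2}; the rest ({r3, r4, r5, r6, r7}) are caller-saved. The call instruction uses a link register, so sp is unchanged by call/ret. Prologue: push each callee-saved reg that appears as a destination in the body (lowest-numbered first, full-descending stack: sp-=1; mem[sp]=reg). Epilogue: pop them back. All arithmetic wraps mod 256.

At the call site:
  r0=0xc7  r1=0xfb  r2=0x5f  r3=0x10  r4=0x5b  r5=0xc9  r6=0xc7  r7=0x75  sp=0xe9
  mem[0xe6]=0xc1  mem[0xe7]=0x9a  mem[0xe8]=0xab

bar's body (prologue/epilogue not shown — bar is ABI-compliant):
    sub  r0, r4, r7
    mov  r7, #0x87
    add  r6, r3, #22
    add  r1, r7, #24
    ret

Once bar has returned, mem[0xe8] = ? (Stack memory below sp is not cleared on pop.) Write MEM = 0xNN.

prologue: push r0 -> mem[0xe8]=0xc7, sp=0xe8
prologue: push r1 -> mem[0xe7]=0xfb, sp=0xe7
body[0] sub  r0, r4, r7 -> r0=0xe6
body[1] mov  r7, #0x87 -> r7=0x87
body[2] add  r6, r3, #22 -> r6=0x26
body[3] add  r1, r7, #24 -> r1=0x9f
epilogue: pop r1=0xfb, sp=0xe8
epilogue: pop r0=0xc7, sp=0xe9
prologue pushed ['r0', 'r1'] at ['0xe8', '0xe7']

MEM = 0xc7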